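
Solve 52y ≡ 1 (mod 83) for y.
Since 83 is prime, by Fermat 52^(-1) ≡ 52^{81} ≡ 8 (mod 83). Verify: 52 × 8 = 416 ≡ 1 (mod 83)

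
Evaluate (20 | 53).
(20/53) = 20^{26} mod 53 = -1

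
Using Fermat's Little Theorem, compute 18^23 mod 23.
By Fermat: 18^{22} ≡ 1 mod 23. So 18^{23} = 18^{22} · 18^{1} ≡ 18^{1} ≡ 18 mod 23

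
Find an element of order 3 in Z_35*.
11 has order 3 mod 35 since 11^{3} ≡ 1 (mod 35) and no smaller power works.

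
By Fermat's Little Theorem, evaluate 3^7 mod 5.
By Fermat: 3^{4} ≡ 1 mod 5. So 3^{7} = 3^{4} · 3^{3} ≡ 3^{3} ≡ 2 mod 5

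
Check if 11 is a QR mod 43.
By Euler's criterion: 11^{21} ≡ 1 (mod 43). Since this equals 1, 11 is a QR.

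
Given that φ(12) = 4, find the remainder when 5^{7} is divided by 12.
By Euler: 5^{4} ≡ 1 mod 12 since gcd(5, 12) = 1. 7 = 1×4 + 3. So 5^{7} ≡ 5^{3} ≡ 5 mod 12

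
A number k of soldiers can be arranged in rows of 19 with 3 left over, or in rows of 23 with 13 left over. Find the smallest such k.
M = 19 × 23 = 437. M₁ = 23, y₁ ≡ 5 mod 19. M₂ = 19, y₂ ≡ 17 mod 23. k = 3×23×5 + 13×19×17 ≡ 174 mod 437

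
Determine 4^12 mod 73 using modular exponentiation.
By repeated squaring mod 73: 4^{1}≡4, 4^{2}≡16, 4^{4}≡37, 4^{8}≡55. Then 4^{12} = 4^{8+4} ≡ 55 × 37 ≡ 64 mod 73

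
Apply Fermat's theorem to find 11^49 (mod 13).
By Fermat: 11^{12} ≡ 1 (mod 13). 49 = 4×12 + 1. So 11^{49} ≡ 11^{1} ≡ 11 (mod 13)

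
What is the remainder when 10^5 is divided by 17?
By repeated squaring mod 17: 10^{1}≡10, 10^{2}≡15, 10^{4}≡4. Then 10^{5} = 10^{4+1} ≡ 4 × 10 ≡ 6 mod 17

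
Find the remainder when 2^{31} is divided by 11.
By Fermat: 2^{10} ≡ 1 (mod 11). 31 = 3×10 + 1. So 2^{31} ≡ 2^{1} ≡ 2 (mod 11)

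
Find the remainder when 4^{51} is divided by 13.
By Fermat: 4^{12} ≡ 1 (mod 13). 51 = 4×12 + 3. So 4^{51} ≡ 4^{3} ≡ 12 (mod 13)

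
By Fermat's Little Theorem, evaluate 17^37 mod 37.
By Fermat: 17^{36} ≡ 1 (mod 37). So 17^{37} = 17^{36} · 17^{1} ≡ 17^{1} ≡ 17 (mod 37)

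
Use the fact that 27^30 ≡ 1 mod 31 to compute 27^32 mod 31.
By Fermat: 27^{30} ≡ 1 mod 31. So 27^{32} = 27^{30} · 27^{2} ≡ 27^{2} ≡ 16 mod 31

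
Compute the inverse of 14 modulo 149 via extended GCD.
Extended GCD: 14(32) + 149(-3) = 1. So 14^(-1) ≡ 32 mod 149. Verify: 14 × 32 = 448 ≡ 1 mod 149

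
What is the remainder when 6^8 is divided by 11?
By repeated squaring mod 11: 6^{1}≡6, 6^{2}≡3, 6^{4}≡9, 6^{8}≡4. So 6^{8} ≡ 4 mod 11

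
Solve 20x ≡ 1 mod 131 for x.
Since 131 is prime, by Fermat 20^(-1) ≡ 20^{129} ≡ 59 mod 131. Verify: 20 × 59 = 1180 ≡ 1 mod 131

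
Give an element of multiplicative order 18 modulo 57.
2 has order 18 mod 57 since 2^{18} ≡ 1 mod 57 and no smaller power works.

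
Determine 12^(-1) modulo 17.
Since 17 is prime, by Fermat 12^(-1) ≡ 12^{15} ≡ 10 (mod 17). Verify: 12 × 10 = 120 ≡ 1 (mod 17)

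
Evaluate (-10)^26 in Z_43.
By repeated squaring mod 43: (-10)^{1}≡33, (-10)^{2}≡14, (-10)^{4}≡24, (-10)^{8}≡17, (-10)^{16}≡31. Then (-10)^{26} = (-10)^{16+8+2} ≡ 31 × 17 × 14 ≡ 25 mod 43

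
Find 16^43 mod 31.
Using Fermat: 16^{30} ≡ 1 mod 31. 43 ≡ 13 mod 30. So 16^{43} ≡ 16^{13} ≡ 4 mod 31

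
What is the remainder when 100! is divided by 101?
By Wilson's theorem, (100)! ≡ -1 ≡ 100 mod 101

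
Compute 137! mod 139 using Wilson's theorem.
(138)! = (137)! × (138) ≡ -1 mod 139. So (137)! ≡ -1 × (138)^(-1) ≡ (-1)×(-1) = 1 mod 139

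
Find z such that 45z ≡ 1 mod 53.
Since 53 is prime, by Fermat 45^(-1) ≡ 45^{51} ≡ 33 mod 53. Verify: 45 × 33 = 1485 ≡ 1 mod 53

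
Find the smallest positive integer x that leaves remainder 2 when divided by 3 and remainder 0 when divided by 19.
M = 3 × 19 = 57. M₁ = 19, y₁ ≡ 1 (mod 3). M₂ = 3, y₂ ≡ 13 (mod 19). x = 2×19×1 + 0×3×13 ≡ 38 (mod 57)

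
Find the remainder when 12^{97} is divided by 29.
By Fermat: 12^{28} ≡ 1 mod 29. 97 = 3×28 + 13. So 12^{97} ≡ 12^{13} ≡ 12 mod 29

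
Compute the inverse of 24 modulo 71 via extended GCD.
Extended GCD: 24(3) + 71(-1) = 1. So 24^(-1) ≡ 3 mod 71. Verify: 24 × 3 = 72 ≡ 1 mod 71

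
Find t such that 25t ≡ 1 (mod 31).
Since 31 is prime, by Fermat 25^(-1) ≡ 25^{29} ≡ 5 (mod 31). Verify: 25 × 5 = 125 ≡ 1 (mod 31)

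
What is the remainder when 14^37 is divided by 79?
By repeated squaring (mod 79): 14^{1}≡14, 14^{2}≡38, 14^{4}≡22, 14^{8}≡10, 14^{16}≡21, 14^{32}≡46. Then 14^{37} = 14^{32+4+1} ≡ 46 × 22 × 14 ≡ 27 (mod 79)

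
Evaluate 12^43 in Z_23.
Using Fermat: 12^{22} ≡ 1 mod 23. 43 ≡ 21 mod 22. So 12^{43} ≡ 12^{21} ≡ 2 mod 23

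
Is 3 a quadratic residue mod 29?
By Euler's criterion: 3^{14} ≡ 28 mod 29. Since this equals -1 (≡ 28), 3 is not a QR.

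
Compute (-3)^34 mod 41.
By repeated squaring mod 41: (-3)^{1}≡38, (-3)^{2}≡9, (-3)^{4}≡40, (-3)^{8}≡1, (-3)^{16}≡1, (-3)^{32}≡1. Then (-3)^{34} = (-3)^{32+2} ≡ 1 × 9 ≡ 9 mod 41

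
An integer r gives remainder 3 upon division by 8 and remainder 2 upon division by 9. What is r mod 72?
M = 8 × 9 = 72. M₁ = 9, y₁ ≡ 1 mod 8. M₂ = 8, y₂ ≡ 8 mod 9. r = 3×9×1 + 2×8×8 ≡ 11 mod 72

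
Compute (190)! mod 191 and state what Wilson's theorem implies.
(190)! mod 191 = 190. Since this equals -1 mod 191, Wilson confirms 191 is prime.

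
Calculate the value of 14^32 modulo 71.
By repeated squaring (mod 71): 14^{1}≡14, 14^{2}≡54, 14^{4}≡5, 14^{8}≡25, 14^{16}≡57, 14^{32}≡54. So 14^{32} ≡ 54 (mod 71)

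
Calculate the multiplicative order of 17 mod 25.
Powers of 17 mod 25: 17^1≡17, 17^2≡14, 17^3≡13, 17^4≡21, 17^5≡7, 17^6≡19, 17^7≡23, 17^8≡16, 17^9≡22, 17^10≡24, 17^11≡8, 17^12≡11, 17^13≡12, 17^14≡4, 17^15≡18, 17^16≡6, 17^17≡2, 17^18≡9, 17^19≡3, 17^20≡1. ord_25(17) = 20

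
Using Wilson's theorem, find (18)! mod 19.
By Wilson's theorem, (18)! ≡ -1 ≡ 18 mod 19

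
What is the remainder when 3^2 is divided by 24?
3^{2} = 9 ≡ 9 (mod 24)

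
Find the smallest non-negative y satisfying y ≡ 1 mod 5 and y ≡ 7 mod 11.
M = 5 × 11 = 55. M₁ = 11, y₁ ≡ 1 mod 5. M₂ = 5, y₂ ≡ 9 mod 11. y = 1×11×1 + 7×5×9 ≡ 51 mod 55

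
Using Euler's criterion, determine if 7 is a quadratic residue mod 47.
By Euler's criterion: 7^{23} ≡ 1 mod 47. Since this equals 1, 7 is a QR.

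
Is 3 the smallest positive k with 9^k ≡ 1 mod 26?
Powers of 9 mod 26: 9^1≡9, 9^2≡3, 9^3≡1. First k with 9^k≡1 is k=3. Yes, ord_26(9) = 3.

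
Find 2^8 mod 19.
By repeated squaring mod 19: 2^{1}≡2, 2^{2}≡4, 2^{4}≡16, 2^{8}≡9. So 2^{8} ≡ 9 mod 19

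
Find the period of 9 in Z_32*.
Powers of 9 mod 32: 9^1≡9, 9^2≡17, 9^3≡25, 9^4≡1. Order = 4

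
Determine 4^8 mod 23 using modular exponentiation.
By repeated squaring mod 23: 4^{1}≡4, 4^{2}≡16, 4^{4}≡3, 4^{8}≡9. So 4^{8} ≡ 9 mod 23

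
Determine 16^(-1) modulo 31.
Since 31 is prime, by Fermat 16^(-1) ≡ 16^{29} ≡ 2 mod 31. Verify: 16 × 2 = 32 ≡ 1 mod 31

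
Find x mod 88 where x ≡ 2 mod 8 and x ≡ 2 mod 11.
M = 8 × 11 = 88. M₁ = 11, y₁ ≡ 3 mod 8. M₂ = 8, y₂ ≡ 7 mod 11. x = 2×11×3 + 2×8×7 ≡ 2 mod 88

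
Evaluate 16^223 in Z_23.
Using Fermat: 16^{22} ≡ 1 mod 23. 223 ≡ 3 mod 22. So 16^{223} ≡ 16^{3} ≡ 2 mod 23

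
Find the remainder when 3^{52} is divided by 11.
By Fermat: 3^{10} ≡ 1 (mod 11). 52 = 5×10 + 2. So 3^{52} ≡ 3^{2} ≡ 9 (mod 11)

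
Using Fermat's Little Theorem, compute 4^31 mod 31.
By Fermat: 4^{30} ≡ 1 mod 31. So 4^{31} = 4^{30} · 4^{1} ≡ 4^{1} ≡ 4 mod 31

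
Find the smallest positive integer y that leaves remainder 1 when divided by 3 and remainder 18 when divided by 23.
M = 3 × 23 = 69. M₁ = 23, y₁ ≡ 2 mod 3. M₂ = 3, y₂ ≡ 8 mod 23. y = 1×23×2 + 18×3×8 ≡ 64 mod 69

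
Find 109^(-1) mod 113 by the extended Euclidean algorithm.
Extended GCD: 109(28) + 113(-27) = 1. So 109^(-1) ≡ 28 mod 113. Verify: 109 × 28 = 3052 ≡ 1 mod 113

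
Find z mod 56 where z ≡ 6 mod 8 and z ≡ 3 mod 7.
M = 8 × 7 = 56. M₁ = 7, y₁ ≡ 7 mod 8. M₂ = 8, y₂ ≡ 1 mod 7. z = 6×7×7 + 3×8×1 ≡ 38 mod 56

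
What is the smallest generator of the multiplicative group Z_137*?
g = 3. Powers: [3, 9, 27, 81, 106, 44, 132, 122, ...] generates all 136 non-zero residues.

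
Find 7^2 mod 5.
7^{2} = 49 ≡ 4 mod 5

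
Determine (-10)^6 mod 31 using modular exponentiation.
By repeated squaring (mod 31): (-10)^{1}≡21, (-10)^{2}≡7, (-10)^{4}≡18. Then (-10)^{6} = (-10)^{4+2} ≡ 18 × 7 ≡ 2 (mod 31)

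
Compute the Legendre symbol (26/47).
(26/47) = 26^{23} mod 47 = -1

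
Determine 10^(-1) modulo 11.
Since 11 is prime, by Fermat 10^(-1) ≡ 10^{9} ≡ 10 (mod 11). Verify: 10 × 10 = 100 ≡ 1 (mod 11)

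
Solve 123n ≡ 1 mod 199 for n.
Since 199 is prime, by Fermat 123^(-1) ≡ 123^{197} ≡ 144 mod 199. Verify: 123 × 144 = 17712 ≡ 1 mod 199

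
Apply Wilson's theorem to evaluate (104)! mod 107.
(106)! = (104)! × (105) × (106) ≡ -1 (mod 107). So (104)! ≡ -1 × [(106)(105)]^(-1) ≡ 53 (mod 107)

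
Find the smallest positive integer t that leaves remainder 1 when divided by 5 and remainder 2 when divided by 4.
M = 5 × 4 = 20. M₁ = 4, y₁ ≡ 4 mod 5. M₂ = 5, y₂ ≡ 1 mod 4. t = 1×4×4 + 2×5×1 ≡ 6 mod 20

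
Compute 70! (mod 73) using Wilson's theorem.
(72)! = (70)! × (71) × (72) ≡ -1 (mod 73). So (70)! ≡ -1 × [(72)(71)]^(-1) ≡ 36 (mod 73)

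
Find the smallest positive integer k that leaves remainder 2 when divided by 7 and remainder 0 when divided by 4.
M = 7 × 4 = 28. M₁ = 4, y₁ ≡ 2 (mod 7). M₂ = 7, y₂ ≡ 3 (mod 4). k = 2×4×2 + 0×7×3 ≡ 16 (mod 28)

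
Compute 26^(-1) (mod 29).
Since 29 is prime, by Fermat 26^(-1) ≡ 26^{27} ≡ 19 (mod 29). Verify: 26 × 19 = 494 ≡ 1 (mod 29)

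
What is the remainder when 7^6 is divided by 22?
By repeated squaring mod 22: 7^{1}≡7, 7^{2}≡5, 7^{4}≡3. Then 7^{6} = 7^{4+2} ≡ 3 × 5 ≡ 15 mod 22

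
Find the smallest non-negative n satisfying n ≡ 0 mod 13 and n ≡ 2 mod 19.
M = 13 × 19 = 247. M₁ = 19, y₁ ≡ 11 mod 13. M₂ = 13, y₂ ≡ 3 mod 19. n = 0×19×11 + 2×13×3 ≡ 78 mod 247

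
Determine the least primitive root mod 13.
g = 2. For each prime q|12: 2^{6}≡12, 2^{4}≡3, none ≡ 1, so ord_13(2) = 12 and 2 is a primitive root.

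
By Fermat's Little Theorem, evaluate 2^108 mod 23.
By Fermat: 2^{22} ≡ 1 (mod 23). 108 = 4×22 + 20. So 2^{108} ≡ 2^{20} ≡ 6 (mod 23)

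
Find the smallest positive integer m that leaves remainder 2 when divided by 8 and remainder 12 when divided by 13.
M = 8 × 13 = 104. M₁ = 13, y₁ ≡ 5 (mod 8). M₂ = 8, y₂ ≡ 5 (mod 13). m = 2×13×5 + 12×8×5 ≡ 90 (mod 104)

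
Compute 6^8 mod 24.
By repeated squaring (mod 24): 6^{1}≡6, 6^{2}≡12, 6^{4}≡0, 6^{8}≡0. So 6^{8} ≡ 0 (mod 24)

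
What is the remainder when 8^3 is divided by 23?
8^{3} = 512 ≡ 6 mod 23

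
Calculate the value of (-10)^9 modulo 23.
By repeated squaring mod 23: (-10)^{1}≡13, (-10)^{2}≡8, (-10)^{4}≡18, (-10)^{8}≡2. Then (-10)^{9} = (-10)^{8+1} ≡ 2 × 13 ≡ 3 mod 23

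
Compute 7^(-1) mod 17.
Since 17 is prime, by Fermat 7^(-1) ≡ 7^{15} ≡ 5 mod 17. Verify: 7 × 5 = 35 ≡ 1 mod 17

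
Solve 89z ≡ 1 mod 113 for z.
Since 113 is prime, by Fermat 89^(-1) ≡ 89^{111} ≡ 80 mod 113. Verify: 89 × 80 = 7120 ≡ 1 mod 113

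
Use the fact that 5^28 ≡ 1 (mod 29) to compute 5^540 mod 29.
By Fermat: 5^{28} ≡ 1 (mod 29). 540 ≡ 8 (mod 28). So 5^{540} ≡ 5^{8} ≡ 24 (mod 29)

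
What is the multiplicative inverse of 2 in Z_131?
Since 131 is prime, by Fermat 2^(-1) ≡ 2^{129} ≡ 66 mod 131. Verify: 2 × 66 = 132 ≡ 1 mod 131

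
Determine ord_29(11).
Powers of 11 mod 29: 11^1≡11, 11^2≡5, 11^3≡26, 11^4≡25, 11^5≡14, 11^6≡9, 11^7≡12, 11^8≡16, 11^9≡2, 11^10≡22, 11^11≡10, 11^12≡23, 11^13≡21, 11^14≡28, 11^15≡18, 11^16≡24, 11^17≡3, 11^18≡4, 11^19≡15, 11^20≡20, 11^21≡17, 11^22≡13, 11^23≡27, 11^24≡7, 11^25≡19, 11^26≡6, 11^27≡8, 11^28≡1. So the order of 11 is 28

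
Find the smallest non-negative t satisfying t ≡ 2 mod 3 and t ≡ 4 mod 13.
M = 3 × 13 = 39. M₁ = 13, y₁ ≡ 1 mod 3. M₂ = 3, y₂ ≡ 9 mod 13. t = 2×13×1 + 4×3×9 ≡ 17 mod 39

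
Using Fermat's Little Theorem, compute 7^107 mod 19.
By Fermat: 7^{18} ≡ 1 (mod 19). 107 = 5×18 + 17. So 7^{107} ≡ 7^{17} ≡ 11 (mod 19)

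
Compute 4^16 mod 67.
By repeated squaring (mod 67): 4^{1}≡4, 4^{2}≡16, 4^{4}≡55, 4^{8}≡10, 4^{16}≡33. So 4^{16} ≡ 33 (mod 67)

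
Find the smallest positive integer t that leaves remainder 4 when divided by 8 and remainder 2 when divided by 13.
M = 8 × 13 = 104. M₁ = 13, y₁ ≡ 5 (mod 8). M₂ = 8, y₂ ≡ 5 (mod 13). t = 4×13×5 + 2×8×5 ≡ 28 (mod 104)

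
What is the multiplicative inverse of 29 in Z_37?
Since 37 is prime, by Fermat 29^(-1) ≡ 29^{35} ≡ 23 (mod 37). Verify: 29 × 23 = 667 ≡ 1 (mod 37)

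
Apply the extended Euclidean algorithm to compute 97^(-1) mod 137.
Extended GCD: 97(-24) + 137(17) = 1. So 97^(-1) ≡ -24 ≡ 113 mod 137. Verify: 97 × 113 = 10961 ≡ 1 mod 137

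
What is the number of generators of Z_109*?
There are φ(109-1) = φ(108) = 36 primitive roots modulo 109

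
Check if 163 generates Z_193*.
ord_193(163) divides 192. For each prime q|192: 163^{96}≡192, 163^{64}≡108, none ≡ 1. So 163 has order 192 and is a primitive root mod 193.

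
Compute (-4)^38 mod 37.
Using Fermat: (-4)^{36} ≡ 1 (mod 37). 38 ≡ 2 (mod 36). So (-4)^{38} ≡ (-4)^{2} ≡ 16 (mod 37)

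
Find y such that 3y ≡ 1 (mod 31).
Since 31 is prime, by Fermat 3^(-1) ≡ 3^{29} ≡ 21 (mod 31). Verify: 3 × 21 = 63 ≡ 1 (mod 31)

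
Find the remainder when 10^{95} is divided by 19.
By Fermat: 10^{18} ≡ 1 mod 19. 95 = 5×18 + 5. So 10^{95} ≡ 10^{5} ≡ 3 mod 19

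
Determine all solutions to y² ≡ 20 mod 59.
The square roots of 20 mod 59 are 16 and 43. Verify: 16² = 256 ≡ 20 mod 59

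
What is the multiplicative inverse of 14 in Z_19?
Since 19 is prime, by Fermat 14^(-1) ≡ 14^{17} ≡ 15 mod 19. Verify: 14 × 15 = 210 ≡ 1 mod 19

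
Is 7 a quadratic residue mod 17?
By Euler's criterion: 7^{8} ≡ 16 mod 17. Since this equals -1 (≡ 16), 7 is not a QR.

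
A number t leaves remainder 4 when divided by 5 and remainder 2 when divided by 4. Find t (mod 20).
M = 5 × 4 = 20. M₁ = 4, y₁ ≡ 4 (mod 5). M₂ = 5, y₂ ≡ 1 (mod 4). t = 4×4×4 + 2×5×1 ≡ 14 (mod 20)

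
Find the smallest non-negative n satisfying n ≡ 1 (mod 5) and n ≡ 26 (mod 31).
M = 5 × 31 = 155. M₁ = 31, y₁ ≡ 1 (mod 5). M₂ = 5, y₂ ≡ 25 (mod 31). n = 1×31×1 + 26×5×25 ≡ 26 (mod 155)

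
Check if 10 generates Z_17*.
ord_17(10) divides 16. For each prime q|16: 10^{8}≡16, none ≡ 1. So 10 has order 16 and is a primitive root mod 17.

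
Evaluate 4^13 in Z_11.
Using Fermat: 4^{10} ≡ 1 (mod 11). 13 ≡ 3 (mod 10). So 4^{13} ≡ 4^{3} ≡ 9 (mod 11)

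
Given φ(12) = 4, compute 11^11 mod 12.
By Euler: 11^{4} ≡ 1 mod 12 since gcd(11, 12) = 1. 11 = 2×4 + 3. So 11^{11} ≡ 11^{3} ≡ 11 mod 12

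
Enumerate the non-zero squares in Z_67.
QRs mod 67: {1, 4, 6, 9, 10, 14, 15, 16, 17, 19, 21, 22, 23, 24, 25, 26, 29, 33, 35, 36, 37, 39, 40, 47, 49, 54, 55, 56, 59, 60, 62, 64, 65}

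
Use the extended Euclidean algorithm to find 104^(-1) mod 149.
Extended GCD: 104(-53) + 149(37) = 1. So 104^(-1) ≡ -53 ≡ 96 (mod 149). Verify: 104 × 96 = 9984 ≡ 1 (mod 149)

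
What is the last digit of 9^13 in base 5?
Using Fermat: 9^{4} ≡ 1 (mod 5). 13 ≡ 1 (mod 4). So 9^{13} ≡ 9^{1} ≡ 4 (mod 5)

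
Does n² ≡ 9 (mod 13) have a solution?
By Euler's criterion: 9^{6} ≡ 1 (mod 13). Since this equals 1, 9 is a QR.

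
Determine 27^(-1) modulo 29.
Since 29 is prime, by Fermat 27^(-1) ≡ 27^{27} ≡ 14 mod 29. Verify: 27 × 14 = 378 ≡ 1 mod 29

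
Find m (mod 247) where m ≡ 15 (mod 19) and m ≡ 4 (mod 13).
M = 19 × 13 = 247. M₁ = 13, y₁ ≡ 3 (mod 19). M₂ = 19, y₂ ≡ 11 (mod 13). m = 15×13×3 + 4×19×11 ≡ 186 (mod 247)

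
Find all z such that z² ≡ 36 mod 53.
The square roots of 36 mod 53 are 47 and 6. Verify: 47² = 2209 ≡ 36 mod 53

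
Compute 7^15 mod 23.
By repeated squaring mod 23: 7^{1}≡7, 7^{2}≡3, 7^{4}≡9, 7^{8}≡12. Then 7^{15} = 7^{8+4+2+1} ≡ 12 × 9 × 3 × 7 ≡ 14 mod 23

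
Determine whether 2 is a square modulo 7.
By Euler's criterion: 2^{3} ≡ 1 mod 7. Since this equals 1, 2 is a QR.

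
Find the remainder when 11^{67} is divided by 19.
By Fermat: 11^{18} ≡ 1 (mod 19). 67 = 3×18 + 13. So 11^{67} ≡ 11^{13} ≡ 11 (mod 19)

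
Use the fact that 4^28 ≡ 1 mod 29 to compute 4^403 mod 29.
By Fermat: 4^{28} ≡ 1 mod 29. 403 ≡ 11 mod 28. So 4^{403} ≡ 4^{11} ≡ 5 mod 29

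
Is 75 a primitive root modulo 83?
75^{41} ≡ 1 (mod 83) and 41 < 82, so ord_83(75) = 41 ≠ 82 and 75 is not a primitive root.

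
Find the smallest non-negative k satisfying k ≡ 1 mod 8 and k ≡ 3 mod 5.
M = 8 × 5 = 40. M₁ = 5, y₁ ≡ 5 mod 8. M₂ = 8, y₂ ≡ 2 mod 5. k = 1×5×5 + 3×8×2 ≡ 33 mod 40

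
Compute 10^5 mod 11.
By repeated squaring (mod 11): 10^{1}≡10, 10^{2}≡1, 10^{4}≡1. Then 10^{5} = 10^{4+1} ≡ 1 × 10 ≡ 10 (mod 11)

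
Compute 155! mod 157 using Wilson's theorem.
(156)! = (155)! × (156) ≡ -1 mod 157. So (155)! ≡ -1 × (156)^(-1) ≡ (-1)×(-1) = 1 mod 157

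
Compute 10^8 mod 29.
By repeated squaring (mod 29): 10^{1}≡10, 10^{2}≡13, 10^{4}≡24, 10^{8}≡25. So 10^{8} ≡ 25 (mod 29)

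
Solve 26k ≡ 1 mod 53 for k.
Since 53 is prime, by Fermat 26^(-1) ≡ 26^{51} ≡ 51 mod 53. Verify: 26 × 51 = 1326 ≡ 1 mod 53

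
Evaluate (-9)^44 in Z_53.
By repeated squaring (mod 53): (-9)^{1}≡44, (-9)^{2}≡28, (-9)^{4}≡42, (-9)^{8}≡15, (-9)^{16}≡13, (-9)^{32}≡10. Then (-9)^{44} = (-9)^{32+8+4} ≡ 10 × 15 × 42 ≡ 46 (mod 53)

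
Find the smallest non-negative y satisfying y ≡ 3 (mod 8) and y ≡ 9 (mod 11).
M = 8 × 11 = 88. M₁ = 11, y₁ ≡ 3 (mod 8). M₂ = 8, y₂ ≡ 7 (mod 11). y = 3×11×3 + 9×8×7 ≡ 75 (mod 88)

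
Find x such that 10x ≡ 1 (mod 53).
Since 53 is prime, by Fermat 10^(-1) ≡ 10^{51} ≡ 16 (mod 53). Verify: 10 × 16 = 160 ≡ 1 (mod 53)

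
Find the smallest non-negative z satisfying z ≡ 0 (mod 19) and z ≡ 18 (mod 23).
M = 19 × 23 = 437. M₁ = 23, y₁ ≡ 5 (mod 19). M₂ = 19, y₂ ≡ 17 (mod 23). z = 0×23×5 + 18×19×17 ≡ 133 (mod 437)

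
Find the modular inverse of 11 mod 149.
Since 149 is prime, by Fermat 11^(-1) ≡ 11^{147} ≡ 122 mod 149. Verify: 11 × 122 = 1342 ≡ 1 mod 149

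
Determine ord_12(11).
Powers of 11 mod 12: 11^1≡11, 11^2≡1. ord_12(11) = 2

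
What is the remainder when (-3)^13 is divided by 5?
Using Fermat: (-3)^{4} ≡ 1 (mod 5). 13 ≡ 1 (mod 4). So (-3)^{13} ≡ (-3)^{1} ≡ 2 (mod 5)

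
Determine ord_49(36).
Powers of 36 mod 49: 36^1≡36, 36^2≡22, 36^3≡8, 36^4≡43, 36^5≡29, 36^6≡15, 36^7≡1. Order = 7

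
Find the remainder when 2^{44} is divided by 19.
By Fermat: 2^{18} ≡ 1 mod 19. 44 = 2×18 + 8. So 2^{44} ≡ 2^{8} ≡ 9 mod 19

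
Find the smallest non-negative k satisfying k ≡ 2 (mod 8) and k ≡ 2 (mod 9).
M = 8 × 9 = 72. M₁ = 9, y₁ ≡ 1 (mod 8). M₂ = 8, y₂ ≡ 8 (mod 9). k = 2×9×1 + 2×8×8 ≡ 2 (mod 72)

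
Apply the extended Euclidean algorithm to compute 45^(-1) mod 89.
Extended GCD: 45(2) + 89(-1) = 1. So 45^(-1) ≡ 2 mod 89. Verify: 45 × 2 = 90 ≡ 1 mod 89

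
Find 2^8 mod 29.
By repeated squaring mod 29: 2^{1}≡2, 2^{2}≡4, 2^{4}≡16, 2^{8}≡24. So 2^{8} ≡ 24 mod 29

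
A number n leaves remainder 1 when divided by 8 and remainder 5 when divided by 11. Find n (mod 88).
M = 8 × 11 = 88. M₁ = 11, y₁ ≡ 3 (mod 8). M₂ = 8, y₂ ≡ 7 (mod 11). n = 1×11×3 + 5×8×7 ≡ 49 (mod 88)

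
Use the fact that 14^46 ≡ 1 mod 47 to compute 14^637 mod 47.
By Fermat: 14^{46} ≡ 1 mod 47. 637 ≡ 39 mod 46. So 14^{637} ≡ 14^{39} ≡ 2 mod 47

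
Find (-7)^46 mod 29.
Using Fermat: (-7)^{28} ≡ 1 mod 29. 46 ≡ 18 mod 28. So (-7)^{46} ≡ (-7)^{18} ≡ 23 mod 29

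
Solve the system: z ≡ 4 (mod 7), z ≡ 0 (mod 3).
M = 7 × 3 = 21. M₁ = 3, y₁ ≡ 5 (mod 7). M₂ = 7, y₂ ≡ 1 (mod 3). z = 4×3×5 + 0×7×1 ≡ 18 (mod 21)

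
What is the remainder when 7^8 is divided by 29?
By repeated squaring mod 29: 7^{1}≡7, 7^{2}≡20, 7^{4}≡23, 7^{8}≡7. So 7^{8} ≡ 7 mod 29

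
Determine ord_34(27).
Powers of 27 mod 34: 27^1≡27, 27^2≡15, 27^3≡31, 27^4≡21, 27^5≡23, 27^6≡9, 27^7≡5, 27^8≡33, 27^9≡7, 27^10≡19, 27^11≡3, 27^12≡13, 27^13≡11, 27^14≡25, 27^15≡29, 27^16≡1. So the order of 27 is 16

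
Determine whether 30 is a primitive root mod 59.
ord_59(30) divides 58. For each prime q|58: 30^{29}≡58, 30^{2}≡15, none ≡ 1. So 30 has order 58 and is a primitive root mod 59.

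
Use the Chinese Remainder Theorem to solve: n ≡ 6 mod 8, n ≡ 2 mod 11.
M = 8 × 11 = 88. M₁ = 11, y₁ ≡ 3 mod 8. M₂ = 8, y₂ ≡ 7 mod 11. n = 6×11×3 + 2×8×7 ≡ 46 mod 88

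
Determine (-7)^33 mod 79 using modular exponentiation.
By repeated squaring (mod 79): (-7)^{1}≡72, (-7)^{2}≡49, (-7)^{4}≡31, (-7)^{8}≡13, (-7)^{16}≡11, (-7)^{32}≡42. Then (-7)^{33} = (-7)^{32+1} ≡ 42 × 72 ≡ 22 (mod 79)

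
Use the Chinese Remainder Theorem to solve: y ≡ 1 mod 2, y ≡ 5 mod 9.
M = 2 × 9 = 18. M₁ = 9, y₁ ≡ 1 mod 2. M₂ = 2, y₂ ≡ 5 mod 9. y = 1×9×1 + 5×2×5 ≡ 5 mod 18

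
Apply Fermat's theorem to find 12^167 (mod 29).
By Fermat: 12^{28} ≡ 1 (mod 29). 167 = 5×28 + 27. So 12^{167} ≡ 12^{27} ≡ 17 (mod 29)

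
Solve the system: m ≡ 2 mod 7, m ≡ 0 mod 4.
M = 7 × 4 = 28. M₁ = 4, y₁ ≡ 2 mod 7. M₂ = 7, y₂ ≡ 3 mod 4. m = 2×4×2 + 0×7×3 ≡ 16 mod 28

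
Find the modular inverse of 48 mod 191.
Since 191 is prime, by Fermat 48^(-1) ≡ 48^{189} ≡ 4 mod 191. Verify: 48 × 4 = 192 ≡ 1 mod 191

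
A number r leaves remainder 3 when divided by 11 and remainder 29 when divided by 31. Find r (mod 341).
M = 11 × 31 = 341. M₁ = 31, y₁ ≡ 5 (mod 11). M₂ = 11, y₂ ≡ 17 (mod 31). r = 3×31×5 + 29×11×17 ≡ 91 (mod 341)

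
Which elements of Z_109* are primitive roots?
There are φ(108) = 36 primitive roots mod 109: {6, 10, 11, 13, 14, 18, 24, 30, 37, 39, 40, 42, 44, 47, 50, 51, 52, 53, 56, 57, 58, 59, 62, 65, 67, 69, 70, 72, 79, 85, 91, 95, 96, 98, 99, 103}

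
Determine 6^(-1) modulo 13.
Since 13 is prime, by Fermat 6^(-1) ≡ 6^{11} ≡ 11 (mod 13). Verify: 6 × 11 = 66 ≡ 1 (mod 13)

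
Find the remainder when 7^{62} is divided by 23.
By Fermat: 7^{22} ≡ 1 mod 23. 62 = 2×22 + 18. So 7^{62} ≡ 7^{18} ≡ 18 mod 23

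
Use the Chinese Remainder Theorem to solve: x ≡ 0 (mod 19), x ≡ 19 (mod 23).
M = 19 × 23 = 437. M₁ = 23, y₁ ≡ 5 (mod 19). M₂ = 19, y₂ ≡ 17 (mod 23). x = 0×23×5 + 19×19×17 ≡ 19 (mod 437)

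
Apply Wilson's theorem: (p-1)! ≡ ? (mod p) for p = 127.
By Wilson's theorem, (126)! ≡ -1 ≡ 126 mod 127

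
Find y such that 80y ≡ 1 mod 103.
Since 103 is prime, by Fermat 80^(-1) ≡ 80^{101} ≡ 94 mod 103. Verify: 80 × 94 = 7520 ≡ 1 mod 103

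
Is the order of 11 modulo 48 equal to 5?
Powers of 11 mod 48: 11^1≡11, 11^2≡25, 11^3≡35, 11^4≡1. Already 11^4≡1, so the order is 4 < 5. No, the actual order is 4.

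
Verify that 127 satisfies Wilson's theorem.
(126)! mod 127 = 126. Since this equals -1 mod 127, Wilson confirms 127 is prime.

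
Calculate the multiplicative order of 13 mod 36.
Powers of 13 mod 36: 13^1≡13, 13^2≡25, 13^3≡1. So the order of 13 is 3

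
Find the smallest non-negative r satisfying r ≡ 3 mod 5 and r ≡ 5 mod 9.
M = 5 × 9 = 45. M₁ = 9, y₁ ≡ 4 mod 5. M₂ = 5, y₂ ≡ 2 mod 9. r = 3×9×4 + 5×5×2 ≡ 23 mod 45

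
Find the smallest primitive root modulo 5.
g = 2. Powers: [2, 4, 3, 1] generates all 4 non-zero residues.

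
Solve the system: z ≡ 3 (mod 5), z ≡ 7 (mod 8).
M = 5 × 8 = 40. M₁ = 8, y₁ ≡ 2 (mod 5). M₂ = 5, y₂ ≡ 5 (mod 8). z = 3×8×2 + 7×5×5 ≡ 23 (mod 40)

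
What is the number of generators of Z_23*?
A prime p has φ(p-1) primitive roots; here φ(22) = 10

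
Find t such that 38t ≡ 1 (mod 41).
Since 41 is prime, by Fermat 38^(-1) ≡ 38^{39} ≡ 27 (mod 41). Verify: 38 × 27 = 1026 ≡ 1 (mod 41)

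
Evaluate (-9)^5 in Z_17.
By repeated squaring mod 17: (-9)^{1}≡8, (-9)^{2}≡13, (-9)^{4}≡16. Then (-9)^{5} = (-9)^{4+1} ≡ 16 × 8 ≡ 9 mod 17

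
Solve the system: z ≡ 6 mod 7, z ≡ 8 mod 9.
M = 7 × 9 = 63. M₁ = 9, y₁ ≡ 4 mod 7. M₂ = 7, y₂ ≡ 4 mod 9. z = 6×9×4 + 8×7×4 ≡ 62 mod 63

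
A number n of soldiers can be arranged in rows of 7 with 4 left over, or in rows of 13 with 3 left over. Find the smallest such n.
M = 7 × 13 = 91. M₁ = 13, y₁ ≡ 6 (mod 7). M₂ = 7, y₂ ≡ 2 (mod 13). n = 4×13×6 + 3×7×2 ≡ 81 (mod 91)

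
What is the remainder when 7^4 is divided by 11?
7^{4} = 2401 ≡ 3 (mod 11)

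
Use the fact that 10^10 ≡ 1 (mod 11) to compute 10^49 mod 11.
By Fermat: 10^{10} ≡ 1 (mod 11). 49 = 4×10 + 9. So 10^{49} ≡ 10^{9} ≡ 10 (mod 11)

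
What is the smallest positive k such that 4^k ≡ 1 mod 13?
Powers of 4 mod 13: 4^1≡4, 4^2≡3, 4^3≡12, 4^4≡9, 4^5≡10, 4^6≡1. ord_13(4) = 6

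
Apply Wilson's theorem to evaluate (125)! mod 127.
(126)! = (125)! × (126) ≡ -1 (mod 127). So (125)! ≡ -1 × (126)^(-1) ≡ (-1)×(-1) = 1 (mod 127)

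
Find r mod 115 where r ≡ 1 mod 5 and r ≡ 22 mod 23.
M = 5 × 23 = 115. M₁ = 23, y₁ ≡ 2 mod 5. M₂ = 5, y₂ ≡ 14 mod 23. r = 1×23×2 + 22×5×14 ≡ 91 mod 115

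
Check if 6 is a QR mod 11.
By Euler's criterion: 6^{5} ≡ 10 (mod 11). Since this equals -1 (≡ 10), 6 is not a QR.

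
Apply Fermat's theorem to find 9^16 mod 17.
By Fermat's Little Theorem, 9^{16} ≡ 1 mod 17 since 17 is prime and gcd(9, 17) = 1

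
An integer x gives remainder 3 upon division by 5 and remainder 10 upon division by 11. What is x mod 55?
M = 5 × 11 = 55. M₁ = 11, y₁ ≡ 1 mod 5. M₂ = 5, y₂ ≡ 9 mod 11. x = 3×11×1 + 10×5×9 ≡ 43 mod 55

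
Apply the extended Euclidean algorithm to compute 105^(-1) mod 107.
Extended GCD: 105(53) + 107(-52) = 1. So 105^(-1) ≡ 53 mod 107. Verify: 105 × 53 = 5565 ≡ 1 mod 107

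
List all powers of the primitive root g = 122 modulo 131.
122^1, 122^2, ..., 122^{130} mod 131: [122, 81, 57, 11, 32, 105, 103, 121, 90, 107, 85, 21, 73, 129, 18, 100, 17, 109, 67, 52, 56, 20, 82, 48, 92, 89, 116, 4, 95, 62, 97, 44, 128, 27, 19, 91, 98, 35, 78, 84, 30, 123, 72, 7, 68, 43, 6, 77, 93, 80, 66, 61, 106, 94, 71, 16, 118, 117, 126, 45, 119, 108, 76, 102, 130, 9, 50, 74, 120, 99, 26, 28, 10, 41, 24, 46, 110, 58, 2, 113, 31, 114, 22, 64, 79, 75, 111, 49, 83, 39, 42, 15, 127, 36, 69, 34, 87, 3, 104, 112, 40, 33, 96, 53, 47, 101, 8, 59, 124, 63, 88, 125, 54, 38, 51, 65, 70, 25, 37, 60, 115, 13, 14, 5, 86, 12, 23, 55, 29, 1]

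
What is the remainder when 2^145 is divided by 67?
Using Fermat: 2^{66} ≡ 1 mod 67. 145 ≡ 13 mod 66. So 2^{145} ≡ 2^{13} ≡ 18 mod 67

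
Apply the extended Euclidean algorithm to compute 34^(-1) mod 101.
Extended GCD: 34(3) + 101(-1) = 1. So 34^(-1) ≡ 3 mod 101. Verify: 34 × 3 = 102 ≡ 1 mod 101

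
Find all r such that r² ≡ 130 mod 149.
The square roots of 130 mod 149 are 117 and 32. Verify: 117² = 13689 ≡ 130 mod 149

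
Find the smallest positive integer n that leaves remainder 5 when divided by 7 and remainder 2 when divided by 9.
M = 7 × 9 = 63. M₁ = 9, y₁ ≡ 4 mod 7. M₂ = 7, y₂ ≡ 4 mod 9. n = 5×9×4 + 2×7×4 ≡ 47 mod 63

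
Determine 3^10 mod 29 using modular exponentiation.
By repeated squaring mod 29: 3^{1}≡3, 3^{2}≡9, 3^{4}≡23, 3^{8}≡7. Then 3^{10} = 3^{8+2} ≡ 7 × 9 ≡ 5 mod 29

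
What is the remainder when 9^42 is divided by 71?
By repeated squaring (mod 71): 9^{1}≡9, 9^{2}≡10, 9^{4}≡29, 9^{8}≡60, 9^{16}≡50, 9^{32}≡15. Then 9^{42} = 9^{32+8+2} ≡ 15 × 60 × 10 ≡ 54 (mod 71)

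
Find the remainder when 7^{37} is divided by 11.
By Fermat: 7^{10} ≡ 1 mod 11. 37 = 3×10 + 7. So 7^{37} ≡ 7^{7} ≡ 6 mod 11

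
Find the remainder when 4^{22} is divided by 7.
By Fermat: 4^{6} ≡ 1 mod 7. 22 = 3×6 + 4. So 4^{22} ≡ 4^{4} ≡ 4 mod 7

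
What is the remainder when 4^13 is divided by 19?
By repeated squaring (mod 19): 4^{1}≡4, 4^{2}≡16, 4^{4}≡9, 4^{8}≡5. Then 4^{13} = 4^{8+4+1} ≡ 5 × 9 × 4 ≡ 9 (mod 19)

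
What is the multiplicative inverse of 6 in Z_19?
Since 19 is prime, by Fermat 6^(-1) ≡ 6^{17} ≡ 16 mod 19. Verify: 6 × 16 = 96 ≡ 1 mod 19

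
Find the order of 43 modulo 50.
Powers of 43 mod 50: 43^1≡43, 43^2≡49, 43^3≡7, 43^4≡1. Order = 4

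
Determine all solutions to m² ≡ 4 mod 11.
The square roots of 4 mod 11 are 9 and 2. Verify: 9² = 81 ≡ 4 mod 11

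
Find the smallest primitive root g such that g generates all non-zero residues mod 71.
g = 7. Powers: [7, 49, 59, 58, 51, 2, 14, 27, 47, 45, ...] generates all 70 non-zero residues.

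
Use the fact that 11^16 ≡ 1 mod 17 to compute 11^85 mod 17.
By Fermat: 11^{16} ≡ 1 mod 17. 85 = 5×16 + 5. So 11^{85} ≡ 11^{5} ≡ 10 mod 17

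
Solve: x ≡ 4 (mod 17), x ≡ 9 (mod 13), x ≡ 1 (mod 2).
M = 17 × 13 × 2 = 442. M₁ = 26, y₁ ≡ 2 (mod 17). M₂ = 34, y₂ ≡ 5 (mod 13). M₃ = 221, y₃ ≡ 1 (mod 2). x = 4×26×2 + 9×34×5 + 1×221×1 ≡ 191 (mod 442)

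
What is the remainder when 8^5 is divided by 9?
By repeated squaring (mod 9): 8^{1}≡8, 8^{2}≡1, 8^{4}≡1. Then 8^{5} = 8^{4+1} ≡ 1 × 8 ≡ 8 (mod 9)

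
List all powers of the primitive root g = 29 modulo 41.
29^1, 29^2, ..., 29^{40} mod 41: [29, 21, 35, 31, 38, 36, 19, 18, 30, 9, 15, 25, 28, 33, 14, 37, 7, 39, 24, 40, 12, 20, 6, 10, 3, 5, 22, 23, 11, 32, 26, 16, 13, 8, 27, 4, 34, 2, 17, 1]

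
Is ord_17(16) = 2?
Powers of 16 mod 17: 16^1≡16, 16^2≡1. First k with 16^k≡1 is k=2. Yes, ord_17(16) = 2.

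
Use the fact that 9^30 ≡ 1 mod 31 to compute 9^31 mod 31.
By Fermat: 9^{30} ≡ 1 mod 31. So 9^{31} = 9^{30} · 9^{1} ≡ 9^{1} ≡ 9 mod 31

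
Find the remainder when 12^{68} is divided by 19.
By Fermat: 12^{18} ≡ 1 mod 19. 68 = 3×18 + 14. So 12^{68} ≡ 12^{14} ≡ 11 mod 19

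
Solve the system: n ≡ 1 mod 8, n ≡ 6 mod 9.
M = 8 × 9 = 72. M₁ = 9, y₁ ≡ 1 mod 8. M₂ = 8, y₂ ≡ 8 mod 9. n = 1×9×1 + 6×8×8 ≡ 33 mod 72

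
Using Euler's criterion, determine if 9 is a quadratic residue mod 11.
By Euler's criterion: 9^{5} ≡ 1 (mod 11). Since this equals 1, 9 is a QR.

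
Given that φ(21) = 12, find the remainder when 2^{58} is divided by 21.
By Euler: 2^{12} ≡ 1 mod 21 since gcd(2, 21) = 1. 58 = 4×12 + 10. So 2^{58} ≡ 2^{10} ≡ 16 mod 21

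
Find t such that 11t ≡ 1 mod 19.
Since 19 is prime, by Fermat 11^(-1) ≡ 11^{17} ≡ 7 mod 19. Verify: 11 × 7 = 77 ≡ 1 mod 19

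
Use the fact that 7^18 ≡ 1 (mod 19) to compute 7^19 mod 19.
By Fermat: 7^{18} ≡ 1 (mod 19). So 7^{19} = 7^{18} · 7^{1} ≡ 7^{1} ≡ 7 (mod 19)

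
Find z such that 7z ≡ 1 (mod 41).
Since 41 is prime, by Fermat 7^(-1) ≡ 7^{39} ≡ 6 (mod 41). Verify: 7 × 6 = 42 ≡ 1 (mod 41)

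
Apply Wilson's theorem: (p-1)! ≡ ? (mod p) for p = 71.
By Wilson's theorem, (70)! ≡ -1 ≡ 70 mod 71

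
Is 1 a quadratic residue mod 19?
By Euler's criterion: 1^{9} ≡ 1 (mod 19). Since this equals 1, 1 is a QR.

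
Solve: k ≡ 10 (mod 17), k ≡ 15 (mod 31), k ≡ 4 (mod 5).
M = 17 × 31 × 5 = 2635. M₁ = 155, y₁ ≡ 9 (mod 17). M₂ = 85, y₂ ≡ 27 (mod 31). M₃ = 527, y₃ ≡ 3 (mod 5). k = 10×155×9 + 15×85×27 + 4×527×3 ≡ 1999 (mod 2635)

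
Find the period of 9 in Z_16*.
Powers of 9 mod 16: 9^1≡9, 9^2≡1. ord_16(9) = 2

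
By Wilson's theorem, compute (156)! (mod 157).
By Wilson's theorem, (156)! ≡ -1 ≡ 156 (mod 157)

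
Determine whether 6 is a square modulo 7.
By Euler's criterion: 6^{3} ≡ 6 (mod 7). Since this equals -1 (≡ 6), 6 is not a QR.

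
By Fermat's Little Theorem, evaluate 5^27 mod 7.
By Fermat: 5^{6} ≡ 1 (mod 7). 27 = 4×6 + 3. So 5^{27} ≡ 5^{3} ≡ 6 (mod 7)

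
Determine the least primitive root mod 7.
g = 3. Powers: [3, 2, 6, 4, 5, 1] generates all 6 non-zero residues.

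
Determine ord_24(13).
Powers of 13 mod 24: 13^1≡13, 13^2≡1. Order = 2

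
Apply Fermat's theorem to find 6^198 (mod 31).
By Fermat: 6^{30} ≡ 1 (mod 31). 198 ≡ 18 (mod 30). So 6^{198} ≡ 6^{18} ≡ 1 (mod 31)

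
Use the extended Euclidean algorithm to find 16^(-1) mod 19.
Extended GCD: 16(6) + 19(-5) = 1. So 16^(-1) ≡ 6 mod 19. Verify: 16 × 6 = 96 ≡ 1 mod 19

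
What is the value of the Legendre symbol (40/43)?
(40/43) = 40^{21} mod 43 = 1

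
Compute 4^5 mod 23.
By repeated squaring (mod 23): 4^{1}≡4, 4^{2}≡16, 4^{4}≡3. Then 4^{5} = 4^{4+1} ≡ 3 × 4 ≡ 12 (mod 23)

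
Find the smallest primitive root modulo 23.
g = 5. Powers: [5, 2, 10, 4, 20, 8, 17, 16, 11, 9, ...] generates all 22 non-zero residues.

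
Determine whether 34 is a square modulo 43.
By Euler's criterion: 34^{21} ≡ 42 mod 43. Since this equals -1 (≡ 42), 34 is not a QR.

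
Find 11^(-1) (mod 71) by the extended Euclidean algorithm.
Extended GCD: 11(13) + 71(-2) = 1. So 11^(-1) ≡ 13 (mod 71). Verify: 11 × 13 = 143 ≡ 1 (mod 71)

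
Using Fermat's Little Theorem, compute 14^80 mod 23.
By Fermat: 14^{22} ≡ 1 mod 23. 80 = 3×22 + 14. So 14^{80} ≡ 14^{14} ≡ 16 mod 23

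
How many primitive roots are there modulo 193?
Number of primitive roots mod 193 = φ(p-1) = φ(192) = 64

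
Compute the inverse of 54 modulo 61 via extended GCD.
Extended GCD: 54(26) + 61(-23) = 1. So 54^(-1) ≡ 26 (mod 61). Verify: 54 × 26 = 1404 ≡ 1 (mod 61)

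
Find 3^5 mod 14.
By repeated squaring mod 14: 3^{1}≡3, 3^{2}≡9, 3^{4}≡11. Then 3^{5} = 3^{4+1} ≡ 11 × 3 ≡ 5 mod 14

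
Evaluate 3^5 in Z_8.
By repeated squaring (mod 8): 3^{1}≡3, 3^{2}≡1, 3^{4}≡1. Then 3^{5} = 3^{4+1} ≡ 1 × 3 ≡ 3 (mod 8)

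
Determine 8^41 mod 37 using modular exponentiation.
Using Fermat: 8^{36} ≡ 1 (mod 37). 41 ≡ 5 (mod 36). So 8^{41} ≡ 8^{5} ≡ 23 (mod 37)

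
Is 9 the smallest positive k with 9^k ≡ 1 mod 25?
Powers of 9 mod 25: 9^1≡9, 9^2≡6, 9^3≡4, 9^4≡11, 9^5≡24, 9^6≡16, 9^7≡19, 9^8≡21, 9^9≡14, 9^10≡1. 9^9≡14≢1, so ord ≠ 9. No, the actual order is 10.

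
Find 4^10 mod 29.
By repeated squaring mod 29: 4^{1}≡4, 4^{2}≡16, 4^{4}≡24, 4^{8}≡25. Then 4^{10} = 4^{8+2} ≡ 25 × 16 ≡ 23 mod 29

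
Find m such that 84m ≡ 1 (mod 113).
Since 113 is prime, by Fermat 84^(-1) ≡ 84^{111} ≡ 74 (mod 113). Verify: 84 × 74 = 6216 ≡ 1 (mod 113)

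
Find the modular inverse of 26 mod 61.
Since 61 is prime, by Fermat 26^(-1) ≡ 26^{59} ≡ 54 mod 61. Verify: 26 × 54 = 1404 ≡ 1 mod 61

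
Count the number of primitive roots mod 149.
Number of primitive roots mod 149 = φ(p-1) = φ(148) = 72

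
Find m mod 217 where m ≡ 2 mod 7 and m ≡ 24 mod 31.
M = 7 × 31 = 217. M₁ = 31, y₁ ≡ 5 mod 7. M₂ = 7, y₂ ≡ 9 mod 31. m = 2×31×5 + 24×7×9 ≡ 86 mod 217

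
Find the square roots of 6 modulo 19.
The square roots of 6 mod 19 are 5 and 14. Verify: 5² = 25 ≡ 6 (mod 19)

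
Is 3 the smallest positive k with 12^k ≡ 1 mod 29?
Powers of 12 mod 29: 12^1≡12, 12^2≡28, 12^3≡17, 12^4≡1. 12^3≡17≢1, so ord ≠ 3. No, the actual order is 4.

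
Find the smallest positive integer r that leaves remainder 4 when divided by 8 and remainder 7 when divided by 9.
M = 8 × 9 = 72. M₁ = 9, y₁ ≡ 1 (mod 8). M₂ = 8, y₂ ≡ 8 (mod 9). r = 4×9×1 + 7×8×8 ≡ 52 (mod 72)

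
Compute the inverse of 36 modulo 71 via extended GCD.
Extended GCD: 36(2) + 71(-1) = 1. So 36^(-1) ≡ 2 mod 71. Verify: 36 × 2 = 72 ≡ 1 mod 71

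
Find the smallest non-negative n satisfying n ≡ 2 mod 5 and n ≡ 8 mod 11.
M = 5 × 11 = 55. M₁ = 11, y₁ ≡ 1 mod 5. M₂ = 5, y₂ ≡ 9 mod 11. n = 2×11×1 + 8×5×9 ≡ 52 mod 55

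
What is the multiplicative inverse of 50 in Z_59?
Since 59 is prime, by Fermat 50^(-1) ≡ 50^{57} ≡ 13 mod 59. Verify: 50 × 13 = 650 ≡ 1 mod 59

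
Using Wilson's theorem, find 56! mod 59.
(58)! = (56)! × (57) × (58) ≡ -1 (mod 59). So (56)! ≡ -1 × [(58)(57)]^(-1) ≡ 29 (mod 59)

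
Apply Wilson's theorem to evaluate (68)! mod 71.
(70)! = (68)! × (69) × (70) ≡ -1 mod 71. So (68)! ≡ -1 × [(70)(69)]^(-1) ≡ 35 mod 71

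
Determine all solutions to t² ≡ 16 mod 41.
The square roots of 16 mod 41 are 37 and 4. Verify: 37² = 1369 ≡ 16 mod 41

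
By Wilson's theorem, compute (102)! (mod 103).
By Wilson's theorem, (102)! ≡ -1 ≡ 102 (mod 103)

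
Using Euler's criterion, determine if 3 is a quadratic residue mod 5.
By Euler's criterion: 3^{2} ≡ 4 mod 5. Since this equals -1 (≡ 4), 3 is not a QR.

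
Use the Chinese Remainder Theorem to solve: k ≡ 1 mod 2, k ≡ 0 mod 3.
M = 2 × 3 = 6. M₁ = 3, y₁ ≡ 1 mod 2. M₂ = 2, y₂ ≡ 2 mod 3. k = 1×3×1 + 0×2×2 ≡ 3 mod 6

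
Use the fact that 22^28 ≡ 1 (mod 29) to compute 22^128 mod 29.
By Fermat: 22^{28} ≡ 1 (mod 29). 128 = 4×28 + 16. So 22^{128} ≡ 22^{16} ≡ 20 (mod 29)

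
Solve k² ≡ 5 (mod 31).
The square roots of 5 mod 31 are 25 and 6. Verify: 25² = 625 ≡ 5 (mod 31)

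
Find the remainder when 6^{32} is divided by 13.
By Fermat: 6^{12} ≡ 1 (mod 13). 32 = 2×12 + 8. So 6^{32} ≡ 6^{8} ≡ 3 (mod 13)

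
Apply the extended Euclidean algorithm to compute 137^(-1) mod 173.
Extended GCD: 137(24) + 173(-19) = 1. So 137^(-1) ≡ 24 mod 173. Verify: 137 × 24 = 3288 ≡ 1 mod 173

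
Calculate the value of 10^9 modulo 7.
Using Fermat: 10^{6} ≡ 1 (mod 7). 9 ≡ 3 (mod 6). So 10^{9} ≡ 10^{3} ≡ 6 (mod 7)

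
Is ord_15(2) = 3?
Powers of 2 mod 15: 2^1≡2, 2^2≡4, 2^3≡8, 2^4≡1. 2^3≡8≢1, so ord ≠ 3. No, the actual order is 4.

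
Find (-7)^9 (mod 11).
By repeated squaring (mod 11): (-7)^{1}≡4, (-7)^{2}≡5, (-7)^{4}≡3, (-7)^{8}≡9. Then (-7)^{9} = (-7)^{8+1} ≡ 9 × 4 ≡ 3 (mod 11)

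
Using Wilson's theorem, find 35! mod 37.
(36)! = (35)! × (36) ≡ -1 (mod 37). So (35)! ≡ -1 × (36)^(-1) ≡ (-1)×(-1) = 1 (mod 37)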